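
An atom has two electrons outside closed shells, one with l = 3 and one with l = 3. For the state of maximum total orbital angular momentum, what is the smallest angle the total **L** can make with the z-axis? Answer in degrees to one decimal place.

θ_min ≈ 22.2°

L runs from |3 − 3| = 0 to 3 + 3 = 6.
Allowed values: L = 0, 1, 2, 3, 4, 5, 6.
The maximum is L = 6, with |L_tot| = ℏ√(6·7) = √42 ℏ.
The minimum angle with z is arccos(6/√42) ≈ 22.2°.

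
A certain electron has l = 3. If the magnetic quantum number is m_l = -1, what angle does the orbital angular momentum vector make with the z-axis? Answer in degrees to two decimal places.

|L|² = l(l+1)ℏ² = 12ℏ², so |L| = 2√3 ℏ.
L_z = m_l ℏ = −1ℏ.
cos θ = L_z/|L| = -1/√12, so θ ≈ 106.78°.

θ ≈ 106.78°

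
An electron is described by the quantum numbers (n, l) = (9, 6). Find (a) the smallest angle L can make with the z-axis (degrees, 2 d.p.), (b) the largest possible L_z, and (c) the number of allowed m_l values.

cos θ_min = 6/√42, so θ_min ≈ 22.21°.
L_z,max = lℏ = 6ℏ.
There are 2l+1 = 13 values of m_l.

θ_min ≈ 22.21°; L_z,max = 6ℏ; 13 values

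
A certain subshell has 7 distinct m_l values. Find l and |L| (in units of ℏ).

Since there are 2l+1 = 7 values of m_l, l = 3.
Then |L| = √(l(l+1)) ℏ = 2√3 ℏ.

l = 3, |L| = 2√3 ℏ ≈ 3.464ℏ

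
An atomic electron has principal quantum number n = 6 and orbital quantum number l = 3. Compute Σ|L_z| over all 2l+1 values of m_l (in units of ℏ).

m_l ∈ {-3, -2, -1, 0, 1, 2, 3}.
Σ|m_l| = 2(1+2+…+3) = 12.

Σ|L_z| = 12 ℏ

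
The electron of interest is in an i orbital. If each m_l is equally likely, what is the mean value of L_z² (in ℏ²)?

The letter i corresponds to l = 6.
m_l ∈ {-6, -5, -4, -3, -2, -1, 0, 1, 2, 3, 4, 5, 6}.
⟨L_z²⟩ = ℏ²·(Σ m_l²)/(2l+1) = ℏ²·182/13 = 14ℏ².

⟨L_z²⟩ = 14 ℏ²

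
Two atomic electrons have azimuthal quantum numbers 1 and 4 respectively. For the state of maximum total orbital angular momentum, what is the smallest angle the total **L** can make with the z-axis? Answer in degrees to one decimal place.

Angular momentum addition gives L = |l₁ − l₂|, …, l₁ + l₂.
L ∈ {3, 4, 5}.
The maximum is L = 5, with |L_tot| = ℏ√(5·6) = √30 ℏ.
The minimum angle with z is arccos(5/√30) ≈ 24.1°.

θ_min ≈ 24.1°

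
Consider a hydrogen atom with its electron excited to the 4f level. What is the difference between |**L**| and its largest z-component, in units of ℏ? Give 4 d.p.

The 4f level has l = 3.
|L| = 2√3 ℏ ≈ 3.4641ℏ, while L_z,max = lℏ = 3ℏ.
The difference is (2√3 − 3)ℏ ≈ 0.4641ℏ.

|L| − L_z,max ≈ 0.4641ℏ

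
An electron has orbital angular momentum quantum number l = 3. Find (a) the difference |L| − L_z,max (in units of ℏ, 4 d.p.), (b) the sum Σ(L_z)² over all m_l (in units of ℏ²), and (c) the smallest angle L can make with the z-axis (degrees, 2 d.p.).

|L| − L_z,max = (2√3 − 3)ℏ ≈ 0.4641ℏ.
Σ m_l² = 28, so Σ(L_z)² = 28 ℏ².
cos θ_min = 3/√12, so θ_min ≈ 30.00°.

|L|−L_z,max ≈ 0.4641ℏ; Σ(L_z)² = 28 ℏ²; θ_min ≈ 30.00°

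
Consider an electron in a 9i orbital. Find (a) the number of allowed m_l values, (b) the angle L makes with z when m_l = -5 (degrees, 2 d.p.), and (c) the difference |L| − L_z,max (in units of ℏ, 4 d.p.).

For 9i, l = 6.
There are 2l+1 = 13 values of m_l.
For m_l = -5: cos θ = -5/√42, θ ≈ 140.49°.
|L| − L_z,max = (√42 − 6)ℏ ≈ 0.4807ℏ.

13 values; θ(m_l=-5) ≈ 140.49°; |L|−L_z,max ≈ 0.4807ℏ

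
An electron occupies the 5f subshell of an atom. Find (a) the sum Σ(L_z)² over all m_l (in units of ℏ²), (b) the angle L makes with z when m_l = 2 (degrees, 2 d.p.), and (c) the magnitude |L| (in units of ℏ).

5f means n = 5, l = 3.
Σ m_l² = 28, so Σ(L_z)² = 28 ℏ².
For m_l = 2: cos θ = 2/√12, θ ≈ 54.74°.
|L| = ℏ√(3·4) = 2√3 ℏ ≈ 3.464ℏ.

Σ(L_z)² = 28 ℏ²; θ(m_l=2) ≈ 54.74°; |L| = 2√3 ℏ ≈ 3.464ℏ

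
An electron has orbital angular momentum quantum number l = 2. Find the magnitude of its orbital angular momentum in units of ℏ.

|L| = √6 ℏ ≈ 2.449ℏ

|L| = ℏ√(l(l+1)) = ℏ√(2·3) = √6 ℏ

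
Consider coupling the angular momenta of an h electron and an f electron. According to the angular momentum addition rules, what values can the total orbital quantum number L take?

L = 2, 3, 4, 5, 6, 7, 8

The total orbital quantum number L ranges from |l₁ − l₂| to l₁ + l₂ in integer steps.
L ∈ {2, 3, 4, 5, 6, 7, 8}.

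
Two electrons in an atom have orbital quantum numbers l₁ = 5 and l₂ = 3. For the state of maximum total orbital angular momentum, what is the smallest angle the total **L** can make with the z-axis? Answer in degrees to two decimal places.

Angular momentum addition gives L = |l₁ − l₂|, …, l₁ + l₂.
L ∈ {2, 3, 4, 5, 6, 7, 8}.
The maximum is L = 8, with |L_tot| = ℏ√(8·9) = 6√2 ℏ.
The minimum angle with z is arccos(8/√72) ≈ 19.47°.

θ_min ≈ 19.47°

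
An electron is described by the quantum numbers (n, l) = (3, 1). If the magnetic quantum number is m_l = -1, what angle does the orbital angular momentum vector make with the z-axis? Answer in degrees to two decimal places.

|L| = √(l(l+1)) ℏ = √2 ℏ.
L_z = m_l ℏ = −1ℏ.
cos θ = L_z/|L| = -1/√2, so θ ≈ 135.00°.

θ ≈ 135.00°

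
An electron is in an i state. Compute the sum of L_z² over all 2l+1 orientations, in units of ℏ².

Σ(L_z)² = 182 ℏ²

I corresponds to l = 6.
m_l ∈ {-6, -5, -4, -3, -2, -1, 0, 1, 2, 3, 4, 5, 6}.
Summing m² from −6 to 6: Σ m_l² = 182.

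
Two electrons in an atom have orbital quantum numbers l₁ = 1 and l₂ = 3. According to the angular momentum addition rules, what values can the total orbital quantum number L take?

L runs from |1 − 3| = 2 to 1 + 3 = 4.
So L can be 2, 3, 4.

L = 2, 3, 4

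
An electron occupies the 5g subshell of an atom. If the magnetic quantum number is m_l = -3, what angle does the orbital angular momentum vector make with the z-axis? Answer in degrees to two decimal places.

For 5g, l = 4.
|L|² = l(l+1)ℏ² = 20ℏ², so |L| = 2√5 ℏ.
L_z = m_l ℏ = −3ℏ.
cos θ = L_z/|L| = -3/√20, so θ ≈ 132.13°.

θ ≈ 132.13°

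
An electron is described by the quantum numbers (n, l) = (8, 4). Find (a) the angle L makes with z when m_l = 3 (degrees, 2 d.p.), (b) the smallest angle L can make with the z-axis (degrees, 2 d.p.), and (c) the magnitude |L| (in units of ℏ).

θ(m_l=3) ≈ 47.87°; θ_min ≈ 26.57°; |L| = 2√5 ℏ ≈ 4.472ℏ

For m_l = 3: cos θ = 3/√20, θ ≈ 47.87°.
cos θ_min = 4/√20, so θ_min ≈ 26.57°.
|L| = ℏ√(4·5) = 2√5 ℏ ≈ 4.472ℏ.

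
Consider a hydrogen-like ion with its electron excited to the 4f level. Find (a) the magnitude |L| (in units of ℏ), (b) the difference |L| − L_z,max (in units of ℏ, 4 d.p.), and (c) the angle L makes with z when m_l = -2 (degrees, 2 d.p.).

The 4f level has l = 3.
|L| = ℏ√(3·4) = 2√3 ℏ ≈ 3.464ℏ.
|L| − L_z,max = (2√3 − 3)ℏ ≈ 0.4641ℏ.
For m_l = -2: cos θ = -2/√12, θ ≈ 125.26°.

|L| = 2√3 ℏ ≈ 3.464ℏ; |L|−L_z,max ≈ 0.4641ℏ; θ(m_l=-2) ≈ 125.26°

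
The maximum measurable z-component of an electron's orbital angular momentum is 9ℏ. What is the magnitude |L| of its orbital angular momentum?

The maximum L_z equals lℏ, giving l = 9.
|L| = ℏ√(l(l+1)) = 3√10 ℏ.

|L| = 3√10 ℏ ≈ 9.487ℏ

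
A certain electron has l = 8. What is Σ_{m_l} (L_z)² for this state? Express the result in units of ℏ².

m_l runs from −8 to 8, i.e. {-8, -7, -6, -5, -4, -3, -2, -1, 0, 1, 2, 3, 4, 5, 6, 7, 8}.
Summing m² from −8 to 8: Σ m_l² = 408.

Σ(L_z)² = 408 ℏ²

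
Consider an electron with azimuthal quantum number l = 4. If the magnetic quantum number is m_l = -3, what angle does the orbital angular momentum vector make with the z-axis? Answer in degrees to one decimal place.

θ ≈ 132.1°

|L| = √(l(l+1)) ℏ = 2√5 ℏ.
L_z = m_l ℏ = −3ℏ.
cos θ = L_z/|L| = -3/√20, so θ ≈ 132.1°.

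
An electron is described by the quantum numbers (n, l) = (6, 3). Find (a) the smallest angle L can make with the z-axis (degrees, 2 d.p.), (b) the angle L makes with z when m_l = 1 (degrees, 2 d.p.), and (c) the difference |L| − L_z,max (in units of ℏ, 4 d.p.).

θ_min ≈ 30.00°; θ(m_l=1) ≈ 73.22°; |L|−L_z,max ≈ 0.4641ℏ

cos θ_min = 3/√12, so θ_min ≈ 30.00°.
For m_l = 1: cos θ = 1/√12, θ ≈ 73.22°.
|L| − L_z,max = (2√3 − 3)ℏ ≈ 0.4641ℏ.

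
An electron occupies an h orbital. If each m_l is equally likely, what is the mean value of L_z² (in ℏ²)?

For an h orbital, l = 5.
The allowed m_l values are -5, -4, -3, -2, -1, 0, 1, 2, 3, 4, 5.
Average of L_z² over 11 states: 110/11 ℏ² = 10 ℏ².

⟨L_z²⟩ = 10 ℏ²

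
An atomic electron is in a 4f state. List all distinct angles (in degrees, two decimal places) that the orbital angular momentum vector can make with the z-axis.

4f means n = 4, l = 3.
|L|² = l(l+1)ℏ² = 12ℏ², so |L| = 2√3 ℏ.
cos θ = m_l/√12 for each m_l ∈ {-3, -2, -1, 0, 1, 2, 3}.

θ ∈ {30.00°, 54.74°, 73.22°, 90.00°, 106.78°, 125.26°, 150.00°}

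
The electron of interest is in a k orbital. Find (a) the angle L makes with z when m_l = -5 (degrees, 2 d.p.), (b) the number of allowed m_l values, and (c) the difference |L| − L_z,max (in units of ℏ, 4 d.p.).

For a k orbital, l = 7.
For m_l = -5: cos θ = -5/√56, θ ≈ 131.92°.
There are 2l+1 = 15 values of m_l.
|L| − L_z,max = (2√14 − 7)ℏ ≈ 0.4833ℏ.

θ(m_l=-5) ≈ 131.92°; 15 values; |L|−L_z,max ≈ 0.4833ℏ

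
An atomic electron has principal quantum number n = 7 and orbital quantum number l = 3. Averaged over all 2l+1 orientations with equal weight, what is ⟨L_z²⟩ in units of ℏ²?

m_l ∈ {-3, -2, -1, 0, 1, 2, 3}.
⟨L_z²⟩ = ℏ²·(Σ m_l²)/(2l+1) = ℏ²·28/7 = 4ℏ².

⟨L_z²⟩ = 4 ℏ²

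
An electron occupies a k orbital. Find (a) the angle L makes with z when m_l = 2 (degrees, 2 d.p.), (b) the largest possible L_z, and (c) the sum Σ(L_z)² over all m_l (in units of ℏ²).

K corresponds to l = 7.
For m_l = 2: cos θ = 2/√56, θ ≈ 74.50°.
L_z,max = lℏ = 7ℏ.
Σ m_l² = 280, so Σ(L_z)² = 280 ℏ².

θ(m_l=2) ≈ 74.50°; L_z,max = 7ℏ; Σ(L_z)² = 280 ℏ²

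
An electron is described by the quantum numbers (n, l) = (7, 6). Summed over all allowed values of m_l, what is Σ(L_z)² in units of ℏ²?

Σ(L_z)² = 182 ℏ²

m_l ∈ {-6, -5, -4, -3, -2, -1, 0, 1, 2, 3, 4, 5, 6}.
Σ m_l² = 2·(1 + 4 + 9 + 16 + 25 + 36) = 182.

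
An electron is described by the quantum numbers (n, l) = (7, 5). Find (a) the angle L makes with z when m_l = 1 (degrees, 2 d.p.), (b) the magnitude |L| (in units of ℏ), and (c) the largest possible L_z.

For m_l = 1: cos θ = 1/√30, θ ≈ 79.48°.
|L| = ℏ√(5·6) = √30 ℏ ≈ 5.477ℏ.
L_z,max = lℏ = 5ℏ.

θ(m_l=1) ≈ 79.48°; |L| = √30 ℏ ≈ 5.477ℏ; L_z,max = 5ℏ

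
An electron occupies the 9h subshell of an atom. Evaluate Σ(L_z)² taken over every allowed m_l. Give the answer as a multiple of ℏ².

For 9h, l = 5.
m_l ∈ {-5, -4, -3, -2, -1, 0, 1, 2, 3, 4, 5}.
Σ m_l² = l(l+1)(2l+1)/3 = 5·6·11/3 = 110.

Σ(L_z)² = 110 ℏ²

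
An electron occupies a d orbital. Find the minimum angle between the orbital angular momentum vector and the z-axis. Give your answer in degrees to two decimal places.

For a d orbital, l = 2.
|L| = ℏ√(l(l+1)) = √6 ℏ.
The smallest angle corresponds to the largest L_z, i.e. m_l = l = 2, giving L_z = 2ℏ.
cos θ_min = 2/√6, so θ_min ≈ 35.26°.

θ_min ≈ 35.26°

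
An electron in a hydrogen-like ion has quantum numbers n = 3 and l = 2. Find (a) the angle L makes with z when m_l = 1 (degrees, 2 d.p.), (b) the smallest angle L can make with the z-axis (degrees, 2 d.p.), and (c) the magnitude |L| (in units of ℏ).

θ(m_l=1) ≈ 65.91°; θ_min ≈ 35.26°; |L| = √6 ℏ ≈ 2.449ℏ

For m_l = 1: cos θ = 1/√6, θ ≈ 65.91°.
cos θ_min = 2/√6, so θ_min ≈ 35.26°.
|L| = ℏ√(2·3) = √6 ℏ ≈ 2.449ℏ.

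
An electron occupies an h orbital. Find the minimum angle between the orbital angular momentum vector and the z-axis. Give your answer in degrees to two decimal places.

θ_min ≈ 24.09°

An h state has l = 5.
|L| = √(l(l+1)) ℏ = √30 ℏ.
The smallest angle corresponds to the largest L_z, i.e. m_l = l = 5, giving L_z = 5ℏ.
cos θ_min = 5/√30, so θ_min ≈ 24.09°.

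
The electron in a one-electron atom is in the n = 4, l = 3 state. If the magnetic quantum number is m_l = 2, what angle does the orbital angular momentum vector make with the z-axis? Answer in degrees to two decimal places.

|L|² = l(l+1)ℏ² = 12ℏ², so |L| = 2√3 ℏ.
L_z = m_l ℏ = 2ℏ.
cos θ = L_z/|L| = 2/√12, so θ ≈ 54.74°.

θ ≈ 54.74°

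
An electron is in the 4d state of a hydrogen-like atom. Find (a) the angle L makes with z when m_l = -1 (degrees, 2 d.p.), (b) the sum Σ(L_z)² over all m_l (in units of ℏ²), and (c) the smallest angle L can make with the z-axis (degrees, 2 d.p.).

4d means n = 4, l = 2.
For m_l = -1: cos θ = -1/√6, θ ≈ 114.09°.
Σ m_l² = 10, so Σ(L_z)² = 10 ℏ².
cos θ_min = 2/√6, so θ_min ≈ 35.26°.

θ(m_l=-1) ≈ 114.09°; Σ(L_z)² = 10 ℏ²; θ_min ≈ 35.26°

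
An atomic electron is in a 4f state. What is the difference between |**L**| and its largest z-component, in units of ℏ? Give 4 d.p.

4f means n = 4, l = 3.
|L| = 2√3 ℏ ≈ 3.4641ℏ, while L_z,max = lℏ = 3ℏ.
The difference is (2√3 − 3)ℏ ≈ 0.4641ℏ.

|L| − L_z,max ≈ 0.4641ℏ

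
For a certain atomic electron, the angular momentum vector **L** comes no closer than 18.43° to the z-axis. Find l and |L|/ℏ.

cos θ_min = l/√(l(l+1)) = √(l/(l+1)), so l/(l+1) = cos²(18.43°) = 0.9001.
Solving: l = 9.
Then |L| = ℏ√(9·10) = 3√10 ℏ.

l = 9, |L| = 3√10 ℏ ≈ 9.487ℏ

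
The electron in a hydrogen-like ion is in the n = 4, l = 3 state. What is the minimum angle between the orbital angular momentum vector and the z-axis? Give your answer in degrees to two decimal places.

|L| = √(l(l+1)) ℏ = 2√3 ℏ.
The smallest angle corresponds to the largest L_z, i.e. m_l = l = 3, giving L_z = 3ℏ.
cos θ_min = 3/√12, so θ_min ≈ 30.00°.

θ_min ≈ 30.00°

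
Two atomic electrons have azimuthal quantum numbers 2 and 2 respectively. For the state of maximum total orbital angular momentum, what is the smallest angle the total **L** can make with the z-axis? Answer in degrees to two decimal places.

The total orbital quantum number L ranges from |l₁ − l₂| to l₁ + l₂ in integer steps.
L ∈ {0, 1, 2, 3, 4}.
The maximum is L = 4, with |L_tot| = ℏ√(4·5) = 2√5 ℏ.
The minimum angle with z is arccos(4/√20) ≈ 26.57°.

θ_min ≈ 26.57°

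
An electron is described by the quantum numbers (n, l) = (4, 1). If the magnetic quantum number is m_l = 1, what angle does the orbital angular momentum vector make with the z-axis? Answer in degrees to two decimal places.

θ ≈ 45.00°

|L| = √(l(l+1)) ℏ = √2 ℏ.
L_z = m_l ℏ = 1ℏ.
cos θ = L_z/|L| = 1/√2, so θ ≈ 45.00°.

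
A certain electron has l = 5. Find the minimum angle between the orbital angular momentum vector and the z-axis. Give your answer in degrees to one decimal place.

|L| = ℏ√(l(l+1)) = √30 ℏ.
The smallest angle corresponds to the largest L_z, i.e. m_l = l = 5, giving L_z = 5ℏ.
cos θ_min = 5/√30, so θ_min ≈ 24.1°.

θ_min ≈ 24.1°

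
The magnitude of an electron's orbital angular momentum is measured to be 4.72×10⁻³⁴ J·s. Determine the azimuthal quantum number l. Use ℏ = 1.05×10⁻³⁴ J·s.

In units of ℏ, |L| ≈ 4.495.
(|L|/ℏ)² = l(l+1) ≈ 20.21 ⇒ l = 4.

l = 4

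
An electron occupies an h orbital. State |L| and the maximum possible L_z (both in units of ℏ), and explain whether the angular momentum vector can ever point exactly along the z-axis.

No: L_z,max = 5ℏ < |L| = √30 ℏ ≈ 5.477ℏ

The letter h corresponds to l = 5.
|L| = √30 ℏ ≈ 5.4772ℏ, while L_z,max = lℏ = 5ℏ.
Since |L| > L_z,max, the vector can never point exactly along z; the closest it comes is θ_min = arccos(5/√30) ≈ 24.1°.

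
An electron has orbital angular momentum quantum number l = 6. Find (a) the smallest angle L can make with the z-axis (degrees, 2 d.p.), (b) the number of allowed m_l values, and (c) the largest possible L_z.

θ_min ≈ 22.21°; 13 values; L_z,max = 6ℏ

cos θ_min = 6/√42, so θ_min ≈ 22.21°.
There are 2l+1 = 13 values of m_l.
L_z,max = lℏ = 6ℏ.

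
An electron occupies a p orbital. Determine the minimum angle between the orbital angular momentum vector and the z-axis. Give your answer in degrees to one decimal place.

θ_min ≈ 45.0°

For a p orbital, l = 1.
|L| = √(l(l+1)) ℏ = √2 ℏ.
The smallest angle corresponds to the largest L_z, i.e. m_l = l = 1, giving L_z = 1ℏ.
cos θ_min = 1/√2, so θ_min ≈ 45.0°.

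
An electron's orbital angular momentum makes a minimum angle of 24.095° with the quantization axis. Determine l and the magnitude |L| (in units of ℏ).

cos θ_min = l/√(l(l+1)) = √(l/(l+1)), so l/(l+1) = cos²(24.095°) = 0.8333.
Solving: l = 5.
Then |L| = ℏ√(5·6) = √30 ℏ.

l = 5, |L| = √30 ℏ ≈ 5.477ℏ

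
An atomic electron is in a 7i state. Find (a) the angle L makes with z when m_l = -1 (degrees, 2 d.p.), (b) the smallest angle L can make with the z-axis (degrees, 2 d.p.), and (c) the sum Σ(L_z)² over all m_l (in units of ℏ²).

θ(m_l=-1) ≈ 98.88°; θ_min ≈ 22.21°; Σ(L_z)² = 182 ℏ²

For 7i, l = 6.
For m_l = -1: cos θ = -1/√42, θ ≈ 98.88°.
cos θ_min = 6/√42, so θ_min ≈ 22.21°.
Σ m_l² = 182, so Σ(L_z)² = 182 ℏ².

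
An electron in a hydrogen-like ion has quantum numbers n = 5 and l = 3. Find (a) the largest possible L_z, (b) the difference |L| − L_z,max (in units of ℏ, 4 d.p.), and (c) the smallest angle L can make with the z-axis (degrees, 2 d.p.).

L_z,max = lℏ = 3ℏ.
|L| − L_z,max = (2√3 − 3)ℏ ≈ 0.4641ℏ.
cos θ_min = 3/√12, so θ_min ≈ 30.00°.

L_z,max = 3ℏ; |L|−L_z,max ≈ 0.4641ℏ; θ_min ≈ 30.00°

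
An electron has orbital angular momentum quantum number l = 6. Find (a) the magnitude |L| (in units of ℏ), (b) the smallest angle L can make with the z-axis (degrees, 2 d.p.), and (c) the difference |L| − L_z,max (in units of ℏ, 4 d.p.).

|L| = √42 ℏ ≈ 6.481ℏ; θ_min ≈ 22.21°; |L|−L_z,max ≈ 0.4807ℏ

|L| = ℏ√(6·7) = √42 ℏ ≈ 6.481ℏ.
cos θ_min = 6/√42, so θ_min ≈ 22.21°.
|L| − L_z,max = (√42 − 6)ℏ ≈ 0.4807ℏ.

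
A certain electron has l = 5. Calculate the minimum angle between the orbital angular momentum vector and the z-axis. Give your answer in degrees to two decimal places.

|L|² = l(l+1)ℏ² = 30ℏ², so |L| = √30 ℏ.
The smallest angle corresponds to the largest L_z, i.e. m_l = l = 5, giving L_z = 5ℏ.
cos θ_min = 5/√30, so θ_min ≈ 24.09°.

θ_min ≈ 24.09°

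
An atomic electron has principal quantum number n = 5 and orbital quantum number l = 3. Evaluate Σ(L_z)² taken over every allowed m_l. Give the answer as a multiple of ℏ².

The allowed m_l values are -3, -2, -1, 0, 1, 2, 3.
Σ m_l² = 2·(1 + 4 + 9) = 28.

Σ(L_z)² = 28 ℏ²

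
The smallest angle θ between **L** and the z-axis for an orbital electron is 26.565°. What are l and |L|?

cos²θ_min = l/(l+1) = 0.8000.
Thus l = 0.8000/(1 − 0.8000) ≈ 4.
Then |L| = ℏ√(4·5) = 2√5 ℏ.

l = 4, |L| = 2√5 ℏ ≈ 4.472ℏ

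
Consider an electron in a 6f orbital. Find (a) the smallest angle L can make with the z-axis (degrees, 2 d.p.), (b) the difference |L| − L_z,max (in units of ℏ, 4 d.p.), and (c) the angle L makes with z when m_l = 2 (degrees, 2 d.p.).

θ_min ≈ 30.00°; |L|−L_z,max ≈ 0.4641ℏ; θ(m_l=2) ≈ 54.74°

6f means n = 6, l = 3.
cos θ_min = 3/√12, so θ_min ≈ 30.00°.
|L| − L_z,max = (2√3 − 3)ℏ ≈ 0.4641ℏ.
For m_l = 2: cos θ = 2/√12, θ ≈ 54.74°.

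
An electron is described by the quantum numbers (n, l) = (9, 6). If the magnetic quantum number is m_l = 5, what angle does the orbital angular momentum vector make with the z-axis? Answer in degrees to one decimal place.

θ ≈ 39.5°

|L|² = l(l+1)ℏ² = 42ℏ², so |L| = √42 ℏ.
L_z = m_l ℏ = 5ℏ.
cos θ = L_z/|L| = 5/√42, so θ ≈ 39.5°.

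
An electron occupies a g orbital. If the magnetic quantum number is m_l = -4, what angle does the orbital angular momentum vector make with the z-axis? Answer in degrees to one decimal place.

θ ≈ 153.4°

For a g orbital, l = 4.
|L| = √(l(l+1)) ℏ = 2√5 ℏ.
L_z = m_l ℏ = −4ℏ.
cos θ = L_z/|L| = -4/√20, so θ ≈ 153.4°.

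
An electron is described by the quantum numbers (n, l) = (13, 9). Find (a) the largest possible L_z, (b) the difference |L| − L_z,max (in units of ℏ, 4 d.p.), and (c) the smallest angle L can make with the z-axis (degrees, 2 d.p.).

L_z,max = 9ℏ; |L|−L_z,max ≈ 0.4868ℏ; θ_min ≈ 18.43°

L_z,max = lℏ = 9ℏ.
|L| − L_z,max = (3√10 − 9)ℏ ≈ 0.4868ℏ.
cos θ_min = 9/√90, so θ_min ≈ 18.43°.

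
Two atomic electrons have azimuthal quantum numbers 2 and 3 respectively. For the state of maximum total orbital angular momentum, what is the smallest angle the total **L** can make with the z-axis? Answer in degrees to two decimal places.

θ_min ≈ 24.09°

The total orbital quantum number L ranges from |l₁ − l₂| to l₁ + l₂ in integer steps.
Allowed values: L = 1, 2, 3, 4, 5.
The maximum is L = 5, with |L_tot| = ℏ√(5·6) = √30 ℏ.
The minimum angle with z is arccos(5/√30) ≈ 24.09°.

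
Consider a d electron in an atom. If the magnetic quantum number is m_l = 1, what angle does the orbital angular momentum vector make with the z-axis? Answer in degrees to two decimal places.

For a d orbital, l = 2.
|L| = ℏ√(l(l+1)) = √6 ℏ.
L_z = m_l ℏ = 1ℏ.
cos θ = L_z/|L| = 1/√6, so θ ≈ 65.91°.

θ ≈ 65.91°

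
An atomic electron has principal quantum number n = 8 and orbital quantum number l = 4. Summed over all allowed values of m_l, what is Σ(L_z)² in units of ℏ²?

Σ(L_z)² = 60 ℏ²

m_l ∈ {-4, -3, -2, -1, 0, 1, 2, 3, 4}.
Σ m_l² = 2·(1 + 4 + 9 + 16) = 60.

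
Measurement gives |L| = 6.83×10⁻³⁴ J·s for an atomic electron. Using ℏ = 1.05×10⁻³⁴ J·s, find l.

In units of ℏ, |L| ≈ 6.505.
(|L|/ℏ)² = l(l+1) ≈ 42.31 ⇒ l = 6.

l = 6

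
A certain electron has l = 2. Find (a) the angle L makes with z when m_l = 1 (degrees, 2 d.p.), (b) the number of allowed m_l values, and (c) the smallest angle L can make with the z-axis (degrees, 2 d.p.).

θ(m_l=1) ≈ 65.91°; 5 values; θ_min ≈ 35.26°

For m_l = 1: cos θ = 1/√6, θ ≈ 65.91°.
There are 2l+1 = 5 values of m_l.
cos θ_min = 2/√6, so θ_min ≈ 35.26°.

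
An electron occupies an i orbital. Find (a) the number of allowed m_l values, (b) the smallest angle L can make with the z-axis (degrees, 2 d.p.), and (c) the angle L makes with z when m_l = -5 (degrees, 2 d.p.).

For an i orbital, l = 6.
There are 2l+1 = 13 values of m_l.
cos θ_min = 6/√42, so θ_min ≈ 22.21°.
For m_l = -5: cos θ = -5/√42, θ ≈ 140.49°.

13 values; θ_min ≈ 22.21°; θ(m_l=-5) ≈ 140.49°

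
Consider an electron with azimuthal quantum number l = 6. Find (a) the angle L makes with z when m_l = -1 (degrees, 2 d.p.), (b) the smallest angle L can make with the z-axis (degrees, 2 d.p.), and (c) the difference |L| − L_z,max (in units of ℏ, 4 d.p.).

For m_l = -1: cos θ = -1/√42, θ ≈ 98.88°.
cos θ_min = 6/√42, so θ_min ≈ 22.21°.
|L| − L_z,max = (√42 − 6)ℏ ≈ 0.4807ℏ.

θ(m_l=-1) ≈ 98.88°; θ_min ≈ 22.21°; |L|−L_z,max ≈ 0.4807ℏ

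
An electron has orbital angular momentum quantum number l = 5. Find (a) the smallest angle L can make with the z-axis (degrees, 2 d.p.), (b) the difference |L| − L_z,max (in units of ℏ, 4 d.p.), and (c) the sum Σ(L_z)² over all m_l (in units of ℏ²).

cos θ_min = 5/√30, so θ_min ≈ 24.09°.
|L| − L_z,max = (√30 − 5)ℏ ≈ 0.4772ℏ.
Σ m_l² = 110, so Σ(L_z)² = 110 ℏ².

θ_min ≈ 24.09°; |L|−L_z,max ≈ 0.4772ℏ; Σ(L_z)² = 110 ℏ²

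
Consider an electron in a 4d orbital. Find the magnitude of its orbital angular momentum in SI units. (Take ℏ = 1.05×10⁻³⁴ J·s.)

|L| = 2.57×10⁻³⁴ J·s

For 4d, l = 2.
|L| = ℏ√(l(l+1)) = ℏ√(2·3) = √6 ℏ
Numerically, |L| = 2.449 × (1.05×10⁻³⁴ J·s) = 2.57×10⁻³⁴ J·s.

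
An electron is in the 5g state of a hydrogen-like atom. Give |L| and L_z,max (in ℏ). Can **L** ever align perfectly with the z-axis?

No: L_z,max = 4ℏ < |L| = 2√5 ℏ ≈ 4.472ℏ

The 5g subshell has l = 4.
|L| = 2√5 ℏ ≈ 4.4721ℏ, while L_z,max = lℏ = 4ℏ.
Since |L| > L_z,max, the vector can never point exactly along z; the closest it comes is θ_min = arccos(4/√20) ≈ 26.6°.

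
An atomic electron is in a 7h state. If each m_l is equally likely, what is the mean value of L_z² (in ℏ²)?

⟨L_z²⟩ = 10 ℏ²

7h means n = 7, l = 5.
m_l runs from −5 to 5, i.e. {-5, -4, -3, -2, -1, 0, 1, 2, 3, 4, 5}.
⟨L_z²⟩ = ℏ²·(Σ m_l²)/(2l+1) = ℏ²·110/11 = 10ℏ².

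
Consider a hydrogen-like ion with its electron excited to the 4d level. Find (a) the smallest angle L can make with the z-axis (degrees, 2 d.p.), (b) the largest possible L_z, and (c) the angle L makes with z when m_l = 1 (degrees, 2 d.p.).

The 4d level has l = 2.
cos θ_min = 2/√6, so θ_min ≈ 35.26°.
L_z,max = lℏ = 2ℏ.
For m_l = 1: cos θ = 1/√6, θ ≈ 65.91°.

θ_min ≈ 35.26°; L_z,max = 2ℏ; θ(m_l=1) ≈ 65.91°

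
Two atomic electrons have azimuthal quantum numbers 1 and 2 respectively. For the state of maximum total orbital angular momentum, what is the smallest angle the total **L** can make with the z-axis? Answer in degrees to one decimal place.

θ_min ≈ 30.0°

Angular momentum addition gives L = |l₁ − l₂|, …, l₁ + l₂.
Allowed values: L = 1, 2, 3.
The maximum is L = 3, with |L_tot| = ℏ√(3·4) = 2√3 ℏ.
The minimum angle with z is arccos(3/√12) ≈ 30.0°.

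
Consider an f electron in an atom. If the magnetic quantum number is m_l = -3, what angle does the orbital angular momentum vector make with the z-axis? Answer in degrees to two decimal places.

θ ≈ 150.00°

An f state has l = 3.
|L| = √(l(l+1)) ℏ = 2√3 ℏ.
L_z = m_l ℏ = −3ℏ.
cos θ = L_z/|L| = -3/√12, so θ ≈ 150.00°.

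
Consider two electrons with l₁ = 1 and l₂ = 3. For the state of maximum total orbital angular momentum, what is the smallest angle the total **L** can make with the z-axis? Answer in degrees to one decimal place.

L runs from |1 − 3| = 2 to 1 + 3 = 4.
L ∈ {2, 3, 4}.
The maximum is L = 4, with |L_tot| = ℏ√(4·5) = 2√5 ℏ.
The minimum angle with z is arccos(4/√20) ≈ 26.6°.

θ_min ≈ 26.6°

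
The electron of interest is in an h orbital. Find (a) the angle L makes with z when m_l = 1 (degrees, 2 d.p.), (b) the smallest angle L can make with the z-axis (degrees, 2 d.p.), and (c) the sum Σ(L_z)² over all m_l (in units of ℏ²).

θ(m_l=1) ≈ 79.48°; θ_min ≈ 24.09°; Σ(L_z)² = 110 ℏ²

The letter h corresponds to l = 5.
For m_l = 1: cos θ = 1/√30, θ ≈ 79.48°.
cos θ_min = 5/√30, so θ_min ≈ 24.09°.
Σ m_l² = 110, so Σ(L_z)² = 110 ℏ².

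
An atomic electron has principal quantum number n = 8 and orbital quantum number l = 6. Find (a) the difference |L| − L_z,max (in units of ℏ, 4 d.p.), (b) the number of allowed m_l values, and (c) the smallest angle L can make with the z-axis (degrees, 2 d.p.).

|L| − L_z,max = (√42 − 6)ℏ ≈ 0.4807ℏ.
There are 2l+1 = 13 values of m_l.
cos θ_min = 6/√42, so θ_min ≈ 22.21°.

|L|−L_z,max ≈ 0.4807ℏ; 13 values; θ_min ≈ 22.21°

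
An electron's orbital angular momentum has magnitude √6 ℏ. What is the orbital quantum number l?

l = 2

Since |L|² = l(l+1)ℏ², l(l+1) = 6.
l² + l − 6 = 0 ⇒ l = 2.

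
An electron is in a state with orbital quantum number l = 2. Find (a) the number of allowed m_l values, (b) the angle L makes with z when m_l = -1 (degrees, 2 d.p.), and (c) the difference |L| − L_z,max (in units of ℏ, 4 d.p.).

5 values; θ(m_l=-1) ≈ 114.09°; |L|−L_z,max ≈ 0.4495ℏ

There are 2l+1 = 5 values of m_l.
For m_l = -1: cos θ = -1/√6, θ ≈ 114.09°.
|L| − L_z,max = (√6 − 2)ℏ ≈ 0.4495ℏ.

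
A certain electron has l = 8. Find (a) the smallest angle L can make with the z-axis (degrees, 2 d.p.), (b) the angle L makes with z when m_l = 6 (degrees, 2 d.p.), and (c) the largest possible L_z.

θ_min ≈ 19.47°; θ(m_l=6) ≈ 45.00°; L_z,max = 8ℏ

cos θ_min = 8/√72, so θ_min ≈ 19.47°.
For m_l = 6: cos θ = 6/√72, θ ≈ 45.00°.
L_z,max = lℏ = 8ℏ.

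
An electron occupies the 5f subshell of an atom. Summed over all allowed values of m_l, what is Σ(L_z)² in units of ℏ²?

For 5f, l = 3.
m_l ∈ {-3, -2, -1, 0, 1, 2, 3}.
Σ m_l² = 2·(1 + 4 + 9) = 28.

Σ(L_z)² = 28 ℏ²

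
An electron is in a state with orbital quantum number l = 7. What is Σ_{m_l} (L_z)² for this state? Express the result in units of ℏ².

The allowed m_l values are -7, -6, -5, -4, -3, -2, -1, 0, 1, 2, 3, 4, 5, 6, 7.
Σ m_l² = 2·(1 + 4 + 9 + 16 + 25 + 36 + 49) = 280.

Σ(L_z)² = 280 ℏ²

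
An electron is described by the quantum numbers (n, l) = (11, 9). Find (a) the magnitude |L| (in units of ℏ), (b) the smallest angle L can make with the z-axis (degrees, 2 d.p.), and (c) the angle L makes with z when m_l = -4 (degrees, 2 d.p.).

|L| = ℏ√(9·10) = 3√10 ℏ ≈ 9.487ℏ.
cos θ_min = 9/√90, so θ_min ≈ 18.43°.
For m_l = -4: cos θ = -4/√90, θ ≈ 114.94°.

|L| = 3√10 ℏ ≈ 9.487ℏ; θ_min ≈ 18.43°; θ(m_l=-4) ≈ 114.94°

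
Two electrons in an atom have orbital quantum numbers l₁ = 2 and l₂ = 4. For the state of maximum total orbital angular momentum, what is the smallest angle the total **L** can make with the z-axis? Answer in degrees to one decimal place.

θ_min ≈ 22.2°

L runs from |2 − 4| = 2 to 2 + 4 = 6.
L ∈ {2, 3, 4, 5, 6}.
The maximum is L = 6, with |L_tot| = ℏ√(6·7) = √42 ℏ.
The minimum angle with z is arccos(6/√42) ≈ 22.2°.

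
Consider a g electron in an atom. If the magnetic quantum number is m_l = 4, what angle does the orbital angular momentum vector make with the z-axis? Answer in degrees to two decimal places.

θ ≈ 26.57°

G corresponds to l = 4.
|L|² = l(l+1)ℏ² = 20ℏ², so |L| = 2√5 ℏ.
L_z = m_l ℏ = 4ℏ.
cos θ = L_z/|L| = 4/√20, so θ ≈ 26.57°.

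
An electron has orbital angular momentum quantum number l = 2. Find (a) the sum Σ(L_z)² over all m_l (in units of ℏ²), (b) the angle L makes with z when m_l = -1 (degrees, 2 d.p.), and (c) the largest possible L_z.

Σ(L_z)² = 10 ℏ²; θ(m_l=-1) ≈ 114.09°; L_z,max = 2ℏ

Σ m_l² = 10, so Σ(L_z)² = 10 ℏ².
For m_l = -1: cos θ = -1/√6, θ ≈ 114.09°.
L_z,max = lℏ = 2ℏ.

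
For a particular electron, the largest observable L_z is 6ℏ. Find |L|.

The maximum L_z equals lℏ, giving l = 6.
|L| = ℏ√(l(l+1)) = √42 ℏ.

|L| = √42 ℏ ≈ 6.481ℏ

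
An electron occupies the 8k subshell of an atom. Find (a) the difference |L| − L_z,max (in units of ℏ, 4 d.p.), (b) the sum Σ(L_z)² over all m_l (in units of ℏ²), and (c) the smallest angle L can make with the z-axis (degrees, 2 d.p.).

For 8k, l = 7.
|L| − L_z,max = (2√14 − 7)ℏ ≈ 0.4833ℏ.
Σ m_l² = 280, so Σ(L_z)² = 280 ℏ².
cos θ_min = 7/√56, so θ_min ≈ 20.70°.

|L|−L_z,max ≈ 0.4833ℏ; Σ(L_z)² = 280 ℏ²; θ_min ≈ 20.70°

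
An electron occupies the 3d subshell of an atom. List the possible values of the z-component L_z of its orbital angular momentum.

L_z ∈ {−2ℏ, −ℏ, 0, ℏ, 2ℏ}

For 3d, l = 2.
L_z = m_l ℏ with m_l ranging from −l to +l in integer steps.
For l = 2: m_l ∈ {-2, -1, 0, 1, 2}.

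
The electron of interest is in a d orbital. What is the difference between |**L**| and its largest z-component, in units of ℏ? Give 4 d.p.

A d state has l = 2.
|L| = √6 ℏ ≈ 2.4495ℏ, while L_z,max = lℏ = 2ℏ.
The difference is (√6 − 2)ℏ ≈ 0.4495ℏ.

|L| − L_z,max ≈ 0.4495ℏ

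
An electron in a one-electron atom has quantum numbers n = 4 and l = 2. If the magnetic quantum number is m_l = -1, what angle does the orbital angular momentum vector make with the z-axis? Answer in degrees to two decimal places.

|L| = ℏ√(l(l+1)) = √6 ℏ.
L_z = m_l ℏ = −1ℏ.
cos θ = L_z/|L| = -1/√6, so θ ≈ 114.09°.

θ ≈ 114.09°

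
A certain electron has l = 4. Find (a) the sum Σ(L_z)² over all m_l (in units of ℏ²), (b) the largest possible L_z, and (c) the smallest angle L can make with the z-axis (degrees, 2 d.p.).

Σ(L_z)² = 60 ℏ²; L_z,max = 4ℏ; θ_min ≈ 26.57°

Σ m_l² = 60, so Σ(L_z)² = 60 ℏ².
L_z,max = lℏ = 4ℏ.
cos θ_min = 4/√20, so θ_min ≈ 26.57°.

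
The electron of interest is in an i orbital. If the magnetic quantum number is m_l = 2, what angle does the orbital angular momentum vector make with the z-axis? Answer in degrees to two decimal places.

For an i orbital, l = 6.
|L| = √(l(l+1)) ℏ = √42 ℏ.
L_z = m_l ℏ = 2ℏ.
cos θ = L_z/|L| = 2/√42, so θ ≈ 72.02°.

θ ≈ 72.02°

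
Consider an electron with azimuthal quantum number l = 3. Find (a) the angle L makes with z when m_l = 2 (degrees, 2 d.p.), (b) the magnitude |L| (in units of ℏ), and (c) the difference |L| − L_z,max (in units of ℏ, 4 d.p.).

θ(m_l=2) ≈ 54.74°; |L| = 2√3 ℏ ≈ 3.464ℏ; |L|−L_z,max ≈ 0.4641ℏ

For m_l = 2: cos θ = 2/√12, θ ≈ 54.74°.
|L| = ℏ√(3·4) = 2√3 ℏ ≈ 3.464ℏ.
|L| − L_z,max = (2√3 − 3)ℏ ≈ 0.4641ℏ.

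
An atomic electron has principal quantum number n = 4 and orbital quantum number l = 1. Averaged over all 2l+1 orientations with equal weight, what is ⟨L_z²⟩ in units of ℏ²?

The allowed m_l values are -1, 0, 1.
⟨L_z²⟩ = ℏ²·(Σ m_l²)/(2l+1) = ℏ²·2/3 = 0.6667ℏ².

⟨L_z²⟩ = 0.6667 ℏ²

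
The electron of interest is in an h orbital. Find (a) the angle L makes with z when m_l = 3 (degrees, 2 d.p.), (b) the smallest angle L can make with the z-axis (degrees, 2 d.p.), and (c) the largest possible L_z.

H corresponds to l = 5.
For m_l = 3: cos θ = 3/√30, θ ≈ 56.79°.
cos θ_min = 5/√30, so θ_min ≈ 24.09°.
L_z,max = lℏ = 5ℏ.

θ(m_l=3) ≈ 56.79°; θ_min ≈ 24.09°; L_z,max = 5ℏ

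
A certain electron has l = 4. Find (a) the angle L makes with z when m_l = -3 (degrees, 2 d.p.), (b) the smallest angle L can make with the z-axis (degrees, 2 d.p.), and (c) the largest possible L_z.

For m_l = -3: cos θ = -3/√20, θ ≈ 132.13°.
cos θ_min = 4/√20, so θ_min ≈ 26.57°.
L_z,max = lℏ = 4ℏ.

θ(m_l=-3) ≈ 132.13°; θ_min ≈ 26.57°; L_z,max = 4ℏ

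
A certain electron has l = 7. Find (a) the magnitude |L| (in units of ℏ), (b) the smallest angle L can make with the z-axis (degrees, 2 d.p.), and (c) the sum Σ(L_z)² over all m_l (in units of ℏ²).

|L| = ℏ√(7·8) = 2√14 ℏ ≈ 7.483ℏ.
cos θ_min = 7/√56, so θ_min ≈ 20.70°.
Σ m_l² = 280, so Σ(L_z)² = 280 ℏ².

|L| = 2√14 ℏ ≈ 7.483ℏ; θ_min ≈ 20.70°; Σ(L_z)² = 280 ℏ²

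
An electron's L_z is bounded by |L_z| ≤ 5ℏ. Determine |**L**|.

The maximum L_z equals lℏ, giving l = 5.
|L| = ℏ√(l(l+1)) = √30 ℏ.

|L| = √30 ℏ ≈ 5.477ℏ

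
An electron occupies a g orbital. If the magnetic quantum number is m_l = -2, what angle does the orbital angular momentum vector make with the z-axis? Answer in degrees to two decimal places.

For a g orbital, l = 4.
|L|² = l(l+1)ℏ² = 20ℏ², so |L| = 2√5 ℏ.
L_z = m_l ℏ = −2ℏ.
cos θ = L_z/|L| = -2/√20, so θ ≈ 116.57°.

θ ≈ 116.57°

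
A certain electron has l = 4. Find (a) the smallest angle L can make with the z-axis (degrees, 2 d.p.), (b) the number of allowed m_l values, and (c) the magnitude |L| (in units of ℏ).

cos θ_min = 4/√20, so θ_min ≈ 26.57°.
There are 2l+1 = 9 values of m_l.
|L| = ℏ√(4·5) = 2√5 ℏ ≈ 4.472ℏ.

θ_min ≈ 26.57°; 9 values; |L| = 2√5 ℏ ≈ 4.472ℏ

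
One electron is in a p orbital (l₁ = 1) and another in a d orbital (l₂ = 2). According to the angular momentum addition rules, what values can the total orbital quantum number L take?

Angular momentum addition gives L = |l₁ − l₂|, …, l₁ + l₂.
So L can be 1, 2, 3.

L = 1, 2, 3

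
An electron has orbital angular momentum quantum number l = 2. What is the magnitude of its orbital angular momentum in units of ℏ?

|L| = √6 ℏ ≈ 2.449ℏ

|L| = ℏ√(l(l+1)) = ℏ√(2·3) = √6 ℏ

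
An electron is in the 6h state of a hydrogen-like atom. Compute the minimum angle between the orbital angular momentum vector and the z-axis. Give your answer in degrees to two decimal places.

θ_min ≈ 24.09°

The 6h subshell has l = 5.
|L| = √(l(l+1)) ℏ = √30 ℏ.
The smallest angle corresponds to the largest L_z, i.e. m_l = l = 5, giving L_z = 5ℏ.
cos θ_min = 5/√30, so θ_min ≈ 24.09°.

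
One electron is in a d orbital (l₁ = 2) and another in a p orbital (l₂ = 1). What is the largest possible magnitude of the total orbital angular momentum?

The total orbital quantum number L ranges from |l₁ − l₂| to l₁ + l₂ in integer steps.
L ∈ {1, 2, 3}.
The largest magnitude corresponds to L = 3: |L_tot| = ℏ√(3·4) = 2√3 ℏ.

|L_tot|_max = 2√3 ℏ ≈ 3.464ℏ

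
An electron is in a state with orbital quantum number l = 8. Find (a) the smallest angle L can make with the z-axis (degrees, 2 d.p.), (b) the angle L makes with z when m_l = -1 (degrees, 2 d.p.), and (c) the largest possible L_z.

θ_min ≈ 19.47°; θ(m_l=-1) ≈ 96.77°; L_z,max = 8ℏ

cos θ_min = 8/√72, so θ_min ≈ 19.47°.
For m_l = -1: cos θ = -1/√72, θ ≈ 96.77°.
L_z,max = lℏ = 8ℏ.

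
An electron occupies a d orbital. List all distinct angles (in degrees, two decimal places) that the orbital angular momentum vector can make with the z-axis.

The letter d corresponds to l = 2.
|L| = ℏ√(l(l+1)) = √6 ℏ.
cos θ = m_l/√6 for each m_l ∈ {-2, -1, 0, 1, 2}.

θ ∈ {35.26°, 65.91°, 90.00°, 114.09°, 144.74°}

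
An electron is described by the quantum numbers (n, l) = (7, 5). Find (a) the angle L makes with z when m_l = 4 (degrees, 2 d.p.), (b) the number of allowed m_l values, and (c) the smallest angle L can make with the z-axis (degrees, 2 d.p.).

θ(m_l=4) ≈ 43.09°; 11 values; θ_min ≈ 24.09°

For m_l = 4: cos θ = 4/√30, θ ≈ 43.09°.
There are 2l+1 = 11 values of m_l.
cos θ_min = 5/√30, so θ_min ≈ 24.09°.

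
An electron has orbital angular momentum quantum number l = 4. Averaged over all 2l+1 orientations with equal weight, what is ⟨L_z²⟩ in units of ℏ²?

⟨L_z²⟩ = 6.667 ℏ²

m_l ∈ {-4, -3, -2, -1, 0, 1, 2, 3, 4}.
⟨L_z²⟩ = ℏ²·(Σ m_l²)/(2l+1) = ℏ²·60/9 = 6.667ℏ².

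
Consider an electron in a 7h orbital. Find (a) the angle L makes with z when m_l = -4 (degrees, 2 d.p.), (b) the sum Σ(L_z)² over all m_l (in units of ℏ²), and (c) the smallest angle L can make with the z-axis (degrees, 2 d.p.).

For 7h, l = 5.
For m_l = -4: cos θ = -4/√30, θ ≈ 136.91°.
Σ m_l² = 110, so Σ(L_z)² = 110 ℏ².
cos θ_min = 5/√30, so θ_min ≈ 24.09°.

θ(m_l=-4) ≈ 136.91°; Σ(L_z)² = 110 ℏ²; θ_min ≈ 24.09°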